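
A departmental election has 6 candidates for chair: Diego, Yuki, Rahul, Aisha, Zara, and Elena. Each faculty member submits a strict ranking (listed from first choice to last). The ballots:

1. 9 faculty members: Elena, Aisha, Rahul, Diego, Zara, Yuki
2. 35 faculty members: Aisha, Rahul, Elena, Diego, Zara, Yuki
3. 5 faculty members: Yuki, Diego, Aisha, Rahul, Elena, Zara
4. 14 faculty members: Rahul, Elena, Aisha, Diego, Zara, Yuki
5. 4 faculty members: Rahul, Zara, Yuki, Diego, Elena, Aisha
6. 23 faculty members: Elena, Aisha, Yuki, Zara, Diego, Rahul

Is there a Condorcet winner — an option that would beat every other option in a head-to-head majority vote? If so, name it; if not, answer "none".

Checking pairwise contests:
Rahul beats Diego 62–28.
Diego beats Yuki 58–32.
Aisha beats Rahul 72–18.
Elena beats Aisha 50–40.
Diego beats Zara 63–27.
Rahul beats Elena 58–32.
Every option loses at least one head-to-head, so there is no Condorcet winner.

none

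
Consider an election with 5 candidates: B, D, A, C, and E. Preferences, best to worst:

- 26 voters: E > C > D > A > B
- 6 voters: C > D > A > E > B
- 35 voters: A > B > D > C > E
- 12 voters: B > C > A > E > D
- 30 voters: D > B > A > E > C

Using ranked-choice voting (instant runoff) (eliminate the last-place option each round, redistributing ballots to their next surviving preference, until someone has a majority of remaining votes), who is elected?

Round 1: B 12, D 30, A 35, C 6, E 26. Eliminate C.
Round 2: B 12, D 36, A 35, E 26. Eliminate B.
Round 3: D 36, A 47, E 26. Eliminate E.
Round 4: D 62, A 47. D has a majority.

D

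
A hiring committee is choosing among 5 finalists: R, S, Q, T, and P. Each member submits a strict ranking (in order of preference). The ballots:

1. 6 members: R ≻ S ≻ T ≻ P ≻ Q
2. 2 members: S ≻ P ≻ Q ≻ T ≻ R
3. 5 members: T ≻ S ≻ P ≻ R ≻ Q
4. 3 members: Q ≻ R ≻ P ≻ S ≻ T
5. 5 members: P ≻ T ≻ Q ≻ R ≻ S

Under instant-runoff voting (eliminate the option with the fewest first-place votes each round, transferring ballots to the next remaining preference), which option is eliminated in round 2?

Round 1: R 6, S 2, Q 3, T 5, P 5. Eliminate S.
Round 2: R 6, Q 3, T 5, P 7. Eliminate Q.

Q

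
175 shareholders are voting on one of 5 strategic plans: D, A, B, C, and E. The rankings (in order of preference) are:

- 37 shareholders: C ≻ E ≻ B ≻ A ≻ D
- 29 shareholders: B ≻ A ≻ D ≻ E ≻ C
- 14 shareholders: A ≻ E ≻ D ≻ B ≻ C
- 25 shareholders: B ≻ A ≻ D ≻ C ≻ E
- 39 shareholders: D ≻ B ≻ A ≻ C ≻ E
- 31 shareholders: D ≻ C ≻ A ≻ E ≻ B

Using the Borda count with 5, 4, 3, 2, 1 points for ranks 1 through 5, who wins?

B

D: 37·1 + 29·3 + 14·3 + 25·3 + 39·5 + 31·5 = 591
A: 37·2 + 29·4 + 14·5 + 25·4 + 39·3 + 31·3 = 570
B: 37·3 + 29·5 + 14·2 + 25·5 + 39·4 + 31·1 = 596
C: 37·5 + 29·1 + 14·1 + 25·2 + 39·2 + 31·4 = 480
E: 37·4 + 29·2 + 14·4 + 25·1 + 39·1 + 31·2 = 388
B has the highest Borda score (596).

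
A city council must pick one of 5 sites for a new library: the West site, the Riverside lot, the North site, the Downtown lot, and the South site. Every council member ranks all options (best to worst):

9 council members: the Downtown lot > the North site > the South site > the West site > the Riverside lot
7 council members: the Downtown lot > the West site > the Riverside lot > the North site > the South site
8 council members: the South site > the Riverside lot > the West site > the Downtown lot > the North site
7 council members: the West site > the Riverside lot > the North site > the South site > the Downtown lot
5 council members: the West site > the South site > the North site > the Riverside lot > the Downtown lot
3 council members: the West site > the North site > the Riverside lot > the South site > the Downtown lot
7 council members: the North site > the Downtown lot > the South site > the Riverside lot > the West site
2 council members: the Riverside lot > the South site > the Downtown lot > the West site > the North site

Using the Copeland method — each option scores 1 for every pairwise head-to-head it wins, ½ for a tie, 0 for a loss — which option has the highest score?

the West site: beats the Riverside lot and the North site; loses to the Downtown lot and the South site → score 2.
the Riverside lot: beats the Downtown lot; ties the North site; loses to the West site and the South site → score 1.5.
the North site: beats the South site; ties the Riverside lot; loses to the West site and the Downtown lot → score 1.5.
the Downtown lot: beats the West site and the North site; loses to the Riverside lot and the South site → score 2.
the South site: beats the West site, the Riverside lot, and the Downtown lot; loses to the North site → score 3.
the South site has the best pairwise record.

the South site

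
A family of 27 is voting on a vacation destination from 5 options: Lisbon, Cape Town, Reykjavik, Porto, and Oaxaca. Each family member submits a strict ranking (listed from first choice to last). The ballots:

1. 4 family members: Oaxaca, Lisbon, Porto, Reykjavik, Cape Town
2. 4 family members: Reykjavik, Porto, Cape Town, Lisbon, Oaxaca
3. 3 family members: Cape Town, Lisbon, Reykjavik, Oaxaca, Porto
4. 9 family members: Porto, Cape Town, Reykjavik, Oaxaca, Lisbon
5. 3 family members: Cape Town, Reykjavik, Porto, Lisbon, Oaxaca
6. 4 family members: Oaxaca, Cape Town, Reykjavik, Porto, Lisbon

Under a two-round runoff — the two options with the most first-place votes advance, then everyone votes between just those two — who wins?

Round 1 first-place votes: Lisbon 0, Cape Town 6, Reykjavik 4, Porto 9, Oaxaca 8.
Porto and Oaxaca advance.
Runoff: Porto is preferred to Oaxaca by 16 voters; Oaxaca by 11.
Porto wins the runoff.

Porto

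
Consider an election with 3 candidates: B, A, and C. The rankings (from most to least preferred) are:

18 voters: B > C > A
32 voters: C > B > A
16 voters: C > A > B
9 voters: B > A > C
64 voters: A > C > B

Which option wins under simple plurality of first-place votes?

First-place votes: B 27, A 64, C 48.
A has the most first-place votes.

A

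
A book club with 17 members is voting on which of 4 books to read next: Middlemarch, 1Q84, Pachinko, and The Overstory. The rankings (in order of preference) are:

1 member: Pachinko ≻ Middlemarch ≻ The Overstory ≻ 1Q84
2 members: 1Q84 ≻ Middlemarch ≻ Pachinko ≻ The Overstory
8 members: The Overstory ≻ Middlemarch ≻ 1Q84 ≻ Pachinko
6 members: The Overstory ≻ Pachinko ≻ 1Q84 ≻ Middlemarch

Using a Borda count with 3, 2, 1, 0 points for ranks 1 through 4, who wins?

The Overstory

Middlemarch: 1·2 + 2·2 + 8·2 + 6·0 = 22
1Q84: 1·0 + 2·3 + 8·1 + 6·1 = 20
Pachinko: 1·3 + 2·1 + 8·0 + 6·2 = 17
The Overstory: 1·1 + 2·0 + 8·3 + 6·3 = 43
The Overstory has the highest Borda score (43).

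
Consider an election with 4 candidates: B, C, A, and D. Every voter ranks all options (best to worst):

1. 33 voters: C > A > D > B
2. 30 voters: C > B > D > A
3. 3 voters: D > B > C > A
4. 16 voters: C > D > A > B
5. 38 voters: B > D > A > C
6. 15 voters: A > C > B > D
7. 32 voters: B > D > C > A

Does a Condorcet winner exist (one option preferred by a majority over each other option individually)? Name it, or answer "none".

C vs B: 94–73 for C.
C vs A: 114–53 for C.
C vs D: 94–73 for C.
C beats every other option head-to-head.

C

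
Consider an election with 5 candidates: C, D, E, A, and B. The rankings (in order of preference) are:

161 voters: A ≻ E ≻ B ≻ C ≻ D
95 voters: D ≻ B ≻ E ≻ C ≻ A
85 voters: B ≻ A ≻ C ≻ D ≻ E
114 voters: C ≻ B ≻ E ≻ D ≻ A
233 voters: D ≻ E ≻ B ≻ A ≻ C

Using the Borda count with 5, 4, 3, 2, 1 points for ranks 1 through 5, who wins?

B

C: 161·2 + 95·2 + 85·3 + 114·5 + 233·1 = 1570
D: 161·1 + 95·5 + 85·2 + 114·2 + 233·5 = 2199
E: 161·4 + 95·3 + 85·1 + 114·3 + 233·4 = 2288
A: 161·5 + 95·1 + 85·4 + 114·1 + 233·2 = 1820
B: 161·3 + 95·4 + 85·5 + 114·4 + 233·3 = 2443
B has the highest Borda score (2443).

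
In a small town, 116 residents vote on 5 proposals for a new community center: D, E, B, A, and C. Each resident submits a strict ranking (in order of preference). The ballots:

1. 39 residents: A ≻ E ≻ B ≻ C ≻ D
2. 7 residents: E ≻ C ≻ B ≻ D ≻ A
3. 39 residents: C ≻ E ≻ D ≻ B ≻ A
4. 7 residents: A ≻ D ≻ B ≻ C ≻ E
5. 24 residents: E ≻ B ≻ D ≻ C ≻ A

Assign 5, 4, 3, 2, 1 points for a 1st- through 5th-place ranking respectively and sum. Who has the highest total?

E

D: 39·1 + 7·2 + 39·3 + 7·4 + 24·3 = 270
E: 39·4 + 7·5 + 39·4 + 7·1 + 24·5 = 474
B: 39·3 + 7·3 + 39·2 + 7·3 + 24·4 = 333
A: 39·5 + 7·1 + 39·1 + 7·5 + 24·1 = 300
C: 39·2 + 7·4 + 39·5 + 7·2 + 24·2 = 363
E has the highest Borda score (474).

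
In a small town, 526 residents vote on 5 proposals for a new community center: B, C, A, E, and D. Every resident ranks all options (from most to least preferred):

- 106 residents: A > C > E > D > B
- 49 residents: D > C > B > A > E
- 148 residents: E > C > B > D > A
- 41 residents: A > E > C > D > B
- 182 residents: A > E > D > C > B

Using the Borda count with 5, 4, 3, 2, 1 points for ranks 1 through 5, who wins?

E

B: 106·1 + 49·3 + 148·3 + 41·1 + 182·1 = 920
C: 106·4 + 49·4 + 148·4 + 41·3 + 182·2 = 1699
A: 106·5 + 49·2 + 148·1 + 41·5 + 182·5 = 1891
E: 106·3 + 49·1 + 148·5 + 41·4 + 182·4 = 1999
D: 106·2 + 49·5 + 148·2 + 41·2 + 182·3 = 1381
E has the highest Borda score (1999).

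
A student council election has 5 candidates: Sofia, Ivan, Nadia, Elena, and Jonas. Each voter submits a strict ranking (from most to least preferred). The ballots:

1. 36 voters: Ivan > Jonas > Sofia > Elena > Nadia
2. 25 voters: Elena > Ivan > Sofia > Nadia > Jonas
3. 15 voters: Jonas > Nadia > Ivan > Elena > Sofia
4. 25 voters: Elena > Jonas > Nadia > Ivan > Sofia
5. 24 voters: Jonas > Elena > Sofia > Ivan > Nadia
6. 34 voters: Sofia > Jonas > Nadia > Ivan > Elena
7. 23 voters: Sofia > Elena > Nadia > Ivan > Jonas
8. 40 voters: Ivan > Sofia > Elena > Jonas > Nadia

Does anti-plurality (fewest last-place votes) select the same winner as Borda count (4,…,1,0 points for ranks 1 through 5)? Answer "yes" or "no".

no

Anti-plurality — last-place votes: Sofia 40, Ivan 0, Nadia 100, Elena 34, Jonas 48. Winner: Ivan.
Borda — scores: Sofia 518, Ivan 515, Nadia 234, Elena 472, Jonas 481. Winner: Sofia.
The two methods disagree.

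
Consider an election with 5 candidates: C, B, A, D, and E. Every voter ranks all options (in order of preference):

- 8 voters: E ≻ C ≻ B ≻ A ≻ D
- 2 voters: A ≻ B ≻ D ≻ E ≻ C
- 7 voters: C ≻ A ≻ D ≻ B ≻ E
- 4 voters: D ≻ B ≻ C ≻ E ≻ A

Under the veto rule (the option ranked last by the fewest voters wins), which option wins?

Last-place votes: C 2, B 0, A 4, D 8, E 7.
B is ranked last by the fewest voters, so B wins.

B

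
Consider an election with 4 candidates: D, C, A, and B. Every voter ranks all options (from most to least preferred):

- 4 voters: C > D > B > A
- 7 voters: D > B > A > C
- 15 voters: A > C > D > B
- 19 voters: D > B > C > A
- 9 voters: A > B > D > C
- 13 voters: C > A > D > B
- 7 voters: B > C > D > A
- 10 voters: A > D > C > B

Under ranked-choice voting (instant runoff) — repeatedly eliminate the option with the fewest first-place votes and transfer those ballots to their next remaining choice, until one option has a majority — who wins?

A

Round 1: D 26, C 17, A 34, B 7. Eliminate B.
Round 2: D 26, C 24, A 34. Eliminate C.
Round 3: D 37, A 47. A has a majority.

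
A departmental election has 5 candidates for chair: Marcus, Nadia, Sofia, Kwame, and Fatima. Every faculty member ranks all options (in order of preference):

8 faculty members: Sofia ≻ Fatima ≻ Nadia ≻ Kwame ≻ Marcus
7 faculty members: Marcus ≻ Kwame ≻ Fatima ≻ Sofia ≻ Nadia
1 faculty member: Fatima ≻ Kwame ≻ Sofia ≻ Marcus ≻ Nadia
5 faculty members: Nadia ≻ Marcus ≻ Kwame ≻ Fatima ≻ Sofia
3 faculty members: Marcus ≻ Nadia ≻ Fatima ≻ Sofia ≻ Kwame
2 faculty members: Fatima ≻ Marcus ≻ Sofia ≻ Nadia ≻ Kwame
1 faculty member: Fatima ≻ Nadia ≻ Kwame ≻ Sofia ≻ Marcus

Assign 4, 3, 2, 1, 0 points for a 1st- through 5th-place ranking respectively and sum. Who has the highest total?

Marcus: 8·0 + 7·4 + 1·1 + 5·3 + 3·4 + 2·3 + 1·0 = 62
Nadia: 8·2 + 7·0 + 1·0 + 5·4 + 3·3 + 2·1 + 1·3 = 50
Sofia: 8·4 + 7·1 + 1·2 + 5·0 + 3·1 + 2·2 + 1·1 = 49
Kwame: 8·1 + 7·3 + 1·3 + 5·2 + 3·0 + 2·0 + 1·2 = 44
Fatima: 8·3 + 7·2 + 1·4 + 5·1 + 3·2 + 2·4 + 1·4 = 65
Fatima has the highest Borda score (65).

Fatima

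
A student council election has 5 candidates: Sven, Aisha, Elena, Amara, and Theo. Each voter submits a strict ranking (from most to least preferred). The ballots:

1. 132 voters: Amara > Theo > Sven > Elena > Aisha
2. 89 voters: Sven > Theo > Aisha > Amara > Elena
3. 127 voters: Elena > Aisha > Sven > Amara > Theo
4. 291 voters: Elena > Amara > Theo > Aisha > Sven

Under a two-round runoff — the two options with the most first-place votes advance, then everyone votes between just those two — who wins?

Elena

Round 1 first-place votes: Sven 89, Aisha 0, Elena 418, Amara 132, Theo 0.
Elena and Amara advance.
Runoff: Elena is preferred to Amara by 418 voters; Amara by 221.
Elena wins the runoff.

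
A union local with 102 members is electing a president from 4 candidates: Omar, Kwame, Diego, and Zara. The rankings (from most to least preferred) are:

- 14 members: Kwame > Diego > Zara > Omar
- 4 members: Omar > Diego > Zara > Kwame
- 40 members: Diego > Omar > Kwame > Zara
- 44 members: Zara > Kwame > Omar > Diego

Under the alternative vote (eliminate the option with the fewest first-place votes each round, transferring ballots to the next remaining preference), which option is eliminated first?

Omar

Round 1: Omar 4, Kwame 14, Diego 40, Zara 44. Eliminate Omar.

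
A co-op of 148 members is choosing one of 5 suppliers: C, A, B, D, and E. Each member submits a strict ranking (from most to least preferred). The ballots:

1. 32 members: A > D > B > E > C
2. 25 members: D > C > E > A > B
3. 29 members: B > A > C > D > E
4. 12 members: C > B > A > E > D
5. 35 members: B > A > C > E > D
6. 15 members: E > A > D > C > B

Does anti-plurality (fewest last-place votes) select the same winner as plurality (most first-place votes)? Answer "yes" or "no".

no

Anti-plurality — last-place votes: C 32, A 0, B 40, D 47, E 29. Winner: A.
Plurality — first-place votes: C 12, A 32, B 64, D 25, E 15. Winner: B.
The two methods disagree.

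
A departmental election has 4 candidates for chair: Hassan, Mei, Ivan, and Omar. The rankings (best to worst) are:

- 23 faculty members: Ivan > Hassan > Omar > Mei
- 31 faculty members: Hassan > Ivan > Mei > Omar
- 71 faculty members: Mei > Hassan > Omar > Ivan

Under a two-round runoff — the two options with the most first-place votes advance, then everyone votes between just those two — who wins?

Mei

Round 1 first-place votes: Hassan 31, Mei 71, Ivan 23, Omar 0.
Mei and Hassan advance.
Runoff: Mei is preferred to Hassan by 71 voters; Hassan by 54.
Mei wins the runoff.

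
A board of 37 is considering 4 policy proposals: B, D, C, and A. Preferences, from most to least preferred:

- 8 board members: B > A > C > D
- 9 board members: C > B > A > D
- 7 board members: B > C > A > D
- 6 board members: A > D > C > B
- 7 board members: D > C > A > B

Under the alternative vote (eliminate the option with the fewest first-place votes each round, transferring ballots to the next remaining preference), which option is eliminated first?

A

Round 1: B 15, D 7, C 9, A 6. Eliminate A.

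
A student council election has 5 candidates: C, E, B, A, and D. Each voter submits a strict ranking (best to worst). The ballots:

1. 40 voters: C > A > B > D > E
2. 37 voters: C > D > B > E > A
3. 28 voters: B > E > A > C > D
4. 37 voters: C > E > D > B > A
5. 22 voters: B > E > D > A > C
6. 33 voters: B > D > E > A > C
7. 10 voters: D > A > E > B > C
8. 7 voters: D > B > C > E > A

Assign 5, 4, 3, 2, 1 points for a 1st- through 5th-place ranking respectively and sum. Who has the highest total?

C: 40·5 + 37·5 + 28·2 + 37·5 + 22·1 + 33·1 + 10·1 + 7·3 = 712
E: 40·1 + 37·2 + 28·4 + 37·4 + 22·4 + 33·3 + 10·3 + 7·2 = 605
B: 40·3 + 37·3 + 28·5 + 37·2 + 22·5 + 33·5 + 10·2 + 7·4 = 768
A: 40·4 + 37·1 + 28·3 + 37·1 + 22·2 + 33·2 + 10·4 + 7·1 = 475
D: 40·2 + 37·4 + 28·1 + 37·3 + 22·3 + 33·4 + 10·5 + 7·5 = 650
B has the highest Borda score (768).

B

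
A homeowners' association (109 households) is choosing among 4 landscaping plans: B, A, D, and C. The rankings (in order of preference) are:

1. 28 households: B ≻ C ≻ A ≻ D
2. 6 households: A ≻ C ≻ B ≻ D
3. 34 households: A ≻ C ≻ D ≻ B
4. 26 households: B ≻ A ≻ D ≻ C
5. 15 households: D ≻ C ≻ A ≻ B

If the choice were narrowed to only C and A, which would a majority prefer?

Voters preferring C to A: 43; preferring A to C: 66.
A wins the head-to-head.

A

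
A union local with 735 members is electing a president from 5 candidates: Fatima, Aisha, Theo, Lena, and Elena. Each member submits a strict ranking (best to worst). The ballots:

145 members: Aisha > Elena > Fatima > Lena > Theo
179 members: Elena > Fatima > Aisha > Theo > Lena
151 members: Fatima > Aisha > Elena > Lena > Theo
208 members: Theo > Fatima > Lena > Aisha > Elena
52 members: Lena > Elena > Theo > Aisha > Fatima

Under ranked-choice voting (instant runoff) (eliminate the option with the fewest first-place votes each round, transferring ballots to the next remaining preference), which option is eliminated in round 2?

Aisha

Round 1: Fatima 151, Aisha 145, Theo 208, Lena 52, Elena 179. Eliminate Lena.
Round 2: Fatima 151, Aisha 145, Theo 208, Elena 231. Eliminate Aisha.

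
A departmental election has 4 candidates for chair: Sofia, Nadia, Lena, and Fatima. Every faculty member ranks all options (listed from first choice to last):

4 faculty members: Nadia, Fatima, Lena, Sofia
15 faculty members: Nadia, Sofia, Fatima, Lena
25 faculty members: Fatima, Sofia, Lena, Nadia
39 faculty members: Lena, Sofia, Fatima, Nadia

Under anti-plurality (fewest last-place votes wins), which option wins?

Last-place votes: Sofia 4, Nadia 64, Lena 15, Fatima 0.
Fatima is ranked last by the fewest voters, so Fatima wins.

Fatima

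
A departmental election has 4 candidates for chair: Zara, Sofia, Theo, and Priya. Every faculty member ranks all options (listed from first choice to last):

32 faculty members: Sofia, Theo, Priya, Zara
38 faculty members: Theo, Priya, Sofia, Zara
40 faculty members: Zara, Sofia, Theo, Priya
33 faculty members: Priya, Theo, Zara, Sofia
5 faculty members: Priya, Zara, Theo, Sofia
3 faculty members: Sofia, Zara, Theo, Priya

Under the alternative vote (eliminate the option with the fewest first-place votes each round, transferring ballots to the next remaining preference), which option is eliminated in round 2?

Priya

Round 1: Zara 40, Sofia 35, Theo 38, Priya 38. Eliminate Sofia.
Round 2: Zara 43, Theo 70, Priya 38. Eliminate Priya.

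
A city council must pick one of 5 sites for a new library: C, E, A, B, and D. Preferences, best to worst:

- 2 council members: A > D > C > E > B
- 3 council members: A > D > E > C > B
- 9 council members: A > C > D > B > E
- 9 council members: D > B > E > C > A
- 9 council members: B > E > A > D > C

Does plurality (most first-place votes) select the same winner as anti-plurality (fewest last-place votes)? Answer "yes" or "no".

no

Plurality — first-place votes: C 0, E 0, A 14, B 9, D 9. Winner: A.
Anti-plurality — last-place votes: C 9, E 9, A 9, B 5, D 0. Winner: D.
The two methods disagree.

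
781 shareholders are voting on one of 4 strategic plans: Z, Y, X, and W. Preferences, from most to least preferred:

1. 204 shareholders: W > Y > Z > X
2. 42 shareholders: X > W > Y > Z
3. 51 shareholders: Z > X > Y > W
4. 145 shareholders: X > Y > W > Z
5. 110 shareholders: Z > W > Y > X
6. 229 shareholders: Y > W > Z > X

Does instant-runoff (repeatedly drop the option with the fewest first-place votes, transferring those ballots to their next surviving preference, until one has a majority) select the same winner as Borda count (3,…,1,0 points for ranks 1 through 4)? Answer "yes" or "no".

no

Instant-runoff — R1 Z 161, Y 229, X 187, W 204 (Z out); R2 Y 229, X 238, W 314 (Y out); R3 X 238, W 543 (W winner). Winner: W.
Borda — scores: Z 916, Y 1588, X 663, W 1519. Winner: Y.
The two methods disagree.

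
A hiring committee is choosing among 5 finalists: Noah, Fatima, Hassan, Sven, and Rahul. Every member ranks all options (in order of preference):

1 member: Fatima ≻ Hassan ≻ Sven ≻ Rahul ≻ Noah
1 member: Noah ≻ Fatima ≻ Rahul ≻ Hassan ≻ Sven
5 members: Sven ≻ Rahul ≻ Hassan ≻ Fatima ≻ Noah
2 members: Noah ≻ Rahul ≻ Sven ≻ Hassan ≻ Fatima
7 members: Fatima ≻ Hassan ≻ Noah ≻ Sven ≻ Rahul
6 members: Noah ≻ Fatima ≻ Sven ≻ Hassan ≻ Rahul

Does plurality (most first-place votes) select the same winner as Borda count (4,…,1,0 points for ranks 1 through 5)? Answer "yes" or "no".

no

Plurality — first-place votes: Noah 9, Fatima 8, Hassan 0, Sven 5, Rahul 0. Winner: Noah.
Borda — scores: Noah 50, Fatima 58, Hassan 43, Sven 45, Rahul 24. Winner: Fatima.
The two methods disagree.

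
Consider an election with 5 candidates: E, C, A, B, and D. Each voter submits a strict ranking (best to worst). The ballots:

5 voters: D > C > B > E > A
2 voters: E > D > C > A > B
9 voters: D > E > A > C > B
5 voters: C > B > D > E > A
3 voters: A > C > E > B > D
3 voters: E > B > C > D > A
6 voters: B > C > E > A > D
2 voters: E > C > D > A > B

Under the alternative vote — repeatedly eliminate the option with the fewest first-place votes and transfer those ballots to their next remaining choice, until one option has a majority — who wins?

Round 1: E 7, C 5, A 3, B 6, D 14. Eliminate A.
Round 2: E 7, C 8, B 6, D 14. Eliminate B.
Round 3: E 7, C 14, D 14. Eliminate E.
Round 4: C 19, D 16. C has a majority.

C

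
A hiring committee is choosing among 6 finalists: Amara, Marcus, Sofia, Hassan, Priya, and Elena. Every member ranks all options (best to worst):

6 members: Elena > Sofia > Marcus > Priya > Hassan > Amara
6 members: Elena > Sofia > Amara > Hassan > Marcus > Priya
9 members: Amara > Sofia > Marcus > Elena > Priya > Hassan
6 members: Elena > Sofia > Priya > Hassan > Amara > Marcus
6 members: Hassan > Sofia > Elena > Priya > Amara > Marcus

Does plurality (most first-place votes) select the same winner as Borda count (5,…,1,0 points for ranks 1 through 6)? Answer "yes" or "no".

no

Plurality — first-place votes: Amara 9, Marcus 0, Sofia 0, Hassan 6, Priya 0, Elena 18. Winner: Elena.
Borda — scores: Amara 75, Marcus 51, Sofia 132, Hassan 60, Priya 51, Elena 126. Winner: Sofia.
The two methods disagree.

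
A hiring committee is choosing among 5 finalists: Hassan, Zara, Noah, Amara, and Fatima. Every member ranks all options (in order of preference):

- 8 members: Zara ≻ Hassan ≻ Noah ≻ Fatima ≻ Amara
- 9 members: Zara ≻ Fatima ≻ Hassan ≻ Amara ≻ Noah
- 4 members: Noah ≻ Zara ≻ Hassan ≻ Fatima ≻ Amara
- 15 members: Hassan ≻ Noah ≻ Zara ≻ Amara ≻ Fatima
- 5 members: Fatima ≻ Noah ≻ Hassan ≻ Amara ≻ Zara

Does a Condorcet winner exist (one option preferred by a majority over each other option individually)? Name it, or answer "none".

none

Checking pairwise contests:
Zara beats Hassan 21–20.
Noah beats Zara 24–17.
Hassan beats Noah 32–9.
Hassan beats Amara 41–0.
Hassan beats Fatima 27–14.
Every option loses at least one head-to-head, so there is no Condorcet winner.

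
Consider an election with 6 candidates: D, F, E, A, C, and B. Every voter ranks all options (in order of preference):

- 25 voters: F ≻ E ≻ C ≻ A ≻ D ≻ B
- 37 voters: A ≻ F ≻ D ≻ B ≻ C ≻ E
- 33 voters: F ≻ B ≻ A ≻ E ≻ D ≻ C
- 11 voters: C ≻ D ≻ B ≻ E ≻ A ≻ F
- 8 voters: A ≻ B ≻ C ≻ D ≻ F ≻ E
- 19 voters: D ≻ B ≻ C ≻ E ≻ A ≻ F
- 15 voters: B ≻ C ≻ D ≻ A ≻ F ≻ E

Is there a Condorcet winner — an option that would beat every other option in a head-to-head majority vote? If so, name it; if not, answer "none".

none

Checking pairwise contests:
F beats D 95–53.
A beats F 90–58.
D beats E 90–58.
B beats A 78–70.
D beats C 89–59.
D beats B 92–56.
Every option loses at least one head-to-head, so there is no Condorcet winner.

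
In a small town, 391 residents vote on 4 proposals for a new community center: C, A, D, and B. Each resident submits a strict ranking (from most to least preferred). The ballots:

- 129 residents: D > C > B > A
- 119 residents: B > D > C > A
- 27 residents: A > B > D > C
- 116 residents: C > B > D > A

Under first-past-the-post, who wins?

First-place votes: C 116, A 27, D 129, B 119.
D has the most first-place votes.

D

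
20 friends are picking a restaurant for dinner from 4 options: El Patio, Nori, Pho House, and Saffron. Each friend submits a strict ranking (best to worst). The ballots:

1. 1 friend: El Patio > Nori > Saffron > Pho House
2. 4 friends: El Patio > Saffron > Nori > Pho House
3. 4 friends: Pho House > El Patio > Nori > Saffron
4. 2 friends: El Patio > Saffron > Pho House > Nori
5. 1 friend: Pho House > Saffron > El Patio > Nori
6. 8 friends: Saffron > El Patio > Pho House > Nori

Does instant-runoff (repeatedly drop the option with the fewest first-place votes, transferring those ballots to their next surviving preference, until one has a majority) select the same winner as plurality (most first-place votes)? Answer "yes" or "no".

no

Instant-runoff — R1 El Patio 7, Nori 0, Pho House 5, Saffron 8 (Nori out); R2 El Patio 7, Pho House 5, Saffron 8 (Pho House out); R3 El Patio 11, Saffron 9 (El Patio winner). Winner: El Patio.
Plurality — first-place votes: El Patio 7, Nori 0, Pho House 5, Saffron 8. Winner: Saffron.
The two methods disagree.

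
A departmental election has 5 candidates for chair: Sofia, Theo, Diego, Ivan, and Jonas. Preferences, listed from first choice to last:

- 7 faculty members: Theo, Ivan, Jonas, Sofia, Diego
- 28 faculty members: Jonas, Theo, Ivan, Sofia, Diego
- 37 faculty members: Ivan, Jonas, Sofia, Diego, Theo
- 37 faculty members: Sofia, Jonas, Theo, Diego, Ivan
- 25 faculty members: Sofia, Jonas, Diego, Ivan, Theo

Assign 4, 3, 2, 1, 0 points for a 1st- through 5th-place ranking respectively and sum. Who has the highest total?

Jonas

Sofia: 7·1 + 28·1 + 37·2 + 37·4 + 25·4 = 357
Theo: 7·4 + 28·3 + 37·0 + 37·2 + 25·0 = 186
Diego: 7·0 + 28·0 + 37·1 + 37·1 + 25·2 = 124
Ivan: 7·3 + 28·2 + 37·4 + 37·0 + 25·1 = 250
Jonas: 7·2 + 28·4 + 37·3 + 37·3 + 25·3 = 423
Jonas has the highest Borda score (423).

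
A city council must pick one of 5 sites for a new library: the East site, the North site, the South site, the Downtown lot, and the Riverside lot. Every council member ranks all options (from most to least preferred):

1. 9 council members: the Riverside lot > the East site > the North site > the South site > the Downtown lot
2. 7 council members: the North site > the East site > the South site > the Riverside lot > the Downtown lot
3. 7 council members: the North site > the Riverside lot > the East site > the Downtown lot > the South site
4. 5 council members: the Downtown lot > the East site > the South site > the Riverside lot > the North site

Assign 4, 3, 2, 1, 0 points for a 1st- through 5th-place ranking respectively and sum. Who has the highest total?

the East site: 9·3 + 7·3 + 7·2 + 5·3 = 77
the North site: 9·2 + 7·4 + 7·4 + 5·0 = 74
the South site: 9·1 + 7·2 + 7·0 + 5·2 = 33
the Downtown lot: 9·0 + 7·0 + 7·1 + 5·4 = 27
the Riverside lot: 9·4 + 7·1 + 7·3 + 5·1 = 69
the East site has the highest Borda score (77).

the East site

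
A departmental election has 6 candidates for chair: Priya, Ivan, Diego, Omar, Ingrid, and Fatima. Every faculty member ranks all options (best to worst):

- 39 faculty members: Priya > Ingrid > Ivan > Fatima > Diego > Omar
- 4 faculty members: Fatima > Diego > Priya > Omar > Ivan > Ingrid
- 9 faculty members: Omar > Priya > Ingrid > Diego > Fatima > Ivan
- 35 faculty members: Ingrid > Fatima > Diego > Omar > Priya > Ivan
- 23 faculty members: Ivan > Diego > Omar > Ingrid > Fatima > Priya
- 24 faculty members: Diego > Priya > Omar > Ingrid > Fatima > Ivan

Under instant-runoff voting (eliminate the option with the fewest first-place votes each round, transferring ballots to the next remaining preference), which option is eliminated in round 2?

Omar

Round 1: Priya 39, Ivan 23, Diego 24, Omar 9, Ingrid 35, Fatima 4. Eliminate Fatima.
Round 2: Priya 39, Ivan 23, Diego 28, Omar 9, Ingrid 35. Eliminate Omar.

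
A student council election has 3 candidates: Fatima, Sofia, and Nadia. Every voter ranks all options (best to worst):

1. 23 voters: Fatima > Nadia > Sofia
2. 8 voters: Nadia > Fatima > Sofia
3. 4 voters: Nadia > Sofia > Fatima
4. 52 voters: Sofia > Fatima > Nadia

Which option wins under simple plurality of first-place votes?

First-place votes: Fatima 23, Sofia 52, Nadia 12.
Sofia has the most first-place votes.

Sofia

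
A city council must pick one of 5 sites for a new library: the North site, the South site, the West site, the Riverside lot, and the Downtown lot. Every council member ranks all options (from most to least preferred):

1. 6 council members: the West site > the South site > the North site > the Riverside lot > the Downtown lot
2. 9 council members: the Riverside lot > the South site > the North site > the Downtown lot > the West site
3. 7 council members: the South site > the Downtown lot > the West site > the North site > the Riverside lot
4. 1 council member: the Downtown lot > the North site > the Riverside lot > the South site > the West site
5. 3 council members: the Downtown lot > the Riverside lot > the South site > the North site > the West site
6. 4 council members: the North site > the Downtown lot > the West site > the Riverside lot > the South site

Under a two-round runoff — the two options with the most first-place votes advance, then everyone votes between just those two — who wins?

the Riverside lot

Round 1 first-place votes: the North site 4, the South site 7, the West site 6, the Riverside lot 9, the Downtown lot 4.
the Riverside lot and the South site advance.
Runoff: the Riverside lot is preferred to the South site by 17 voters; the South site by 13.
the Riverside lot wins the runoff.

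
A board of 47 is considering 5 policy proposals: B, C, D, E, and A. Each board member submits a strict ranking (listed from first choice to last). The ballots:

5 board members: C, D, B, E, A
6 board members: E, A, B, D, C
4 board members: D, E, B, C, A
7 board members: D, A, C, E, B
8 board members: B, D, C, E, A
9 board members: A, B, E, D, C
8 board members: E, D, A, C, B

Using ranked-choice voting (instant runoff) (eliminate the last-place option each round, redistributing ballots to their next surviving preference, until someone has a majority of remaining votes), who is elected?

D

Round 1: B 8, C 5, D 11, E 14, A 9. Eliminate C.
Round 2: B 8, D 16, E 14, A 9. Eliminate B.
Round 3: D 24, E 14, A 9. D has a majority.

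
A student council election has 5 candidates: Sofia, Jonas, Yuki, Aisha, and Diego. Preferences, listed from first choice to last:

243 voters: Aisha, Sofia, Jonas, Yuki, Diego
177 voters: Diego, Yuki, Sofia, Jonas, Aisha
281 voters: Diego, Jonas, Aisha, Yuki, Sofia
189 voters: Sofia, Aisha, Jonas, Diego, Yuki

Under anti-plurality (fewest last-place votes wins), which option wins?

Jonas

Last-place votes: Sofia 281, Jonas 0, Yuki 189, Aisha 177, Diego 243.
Jonas is ranked last by the fewest voters, so Jonas wins.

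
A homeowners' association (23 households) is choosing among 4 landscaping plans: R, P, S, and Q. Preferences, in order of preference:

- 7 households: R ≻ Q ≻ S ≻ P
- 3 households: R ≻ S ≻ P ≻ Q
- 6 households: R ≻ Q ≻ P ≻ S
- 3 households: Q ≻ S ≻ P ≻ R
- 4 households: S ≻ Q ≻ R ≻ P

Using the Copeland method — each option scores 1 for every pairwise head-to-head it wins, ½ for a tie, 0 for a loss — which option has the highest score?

R: beats P, S, and Q → score 3.
P: loses to R, S, and Q → score 0.
S: beats P; loses to R and Q → score 1.
Q: beats P and S; loses to R → score 2.
R has the best pairwise record.

R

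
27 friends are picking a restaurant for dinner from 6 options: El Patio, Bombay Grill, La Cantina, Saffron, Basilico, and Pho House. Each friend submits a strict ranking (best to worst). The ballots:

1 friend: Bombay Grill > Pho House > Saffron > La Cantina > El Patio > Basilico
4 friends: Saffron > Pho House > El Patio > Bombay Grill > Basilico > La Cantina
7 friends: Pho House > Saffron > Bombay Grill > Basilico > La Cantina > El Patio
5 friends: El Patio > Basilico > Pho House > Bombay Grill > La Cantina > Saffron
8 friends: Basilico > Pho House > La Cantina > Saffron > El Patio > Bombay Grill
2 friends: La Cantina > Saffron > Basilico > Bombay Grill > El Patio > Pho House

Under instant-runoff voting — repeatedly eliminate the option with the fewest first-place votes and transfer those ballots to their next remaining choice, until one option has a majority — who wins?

Basilico

Round 1: El Patio 5, Bombay Grill 1, La Cantina 2, Saffron 4, Basilico 8, Pho House 7. Eliminate Bombay Grill.
Round 2: El Patio 5, La Cantina 2, Saffron 4, Basilico 8, Pho House 8. Eliminate La Cantina.
Round 3: El Patio 5, Saffron 6, Basilico 8, Pho House 8. Eliminate El Patio.
Round 4: Saffron 6, Basilico 13, Pho House 8. Eliminate Saffron.
Round 5: Basilico 15, Pho House 12. Basilico has a majority.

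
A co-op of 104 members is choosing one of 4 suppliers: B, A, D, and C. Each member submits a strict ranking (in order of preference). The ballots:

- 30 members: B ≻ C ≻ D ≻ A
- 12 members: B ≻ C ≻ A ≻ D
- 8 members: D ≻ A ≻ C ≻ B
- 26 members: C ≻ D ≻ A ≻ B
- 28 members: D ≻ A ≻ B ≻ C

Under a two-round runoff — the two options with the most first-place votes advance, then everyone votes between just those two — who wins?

Round 1 first-place votes: B 42, A 0, D 36, C 26.
B and D advance.
Runoff: B is preferred to D by 42 voters; D by 62.
D wins the runoff.

D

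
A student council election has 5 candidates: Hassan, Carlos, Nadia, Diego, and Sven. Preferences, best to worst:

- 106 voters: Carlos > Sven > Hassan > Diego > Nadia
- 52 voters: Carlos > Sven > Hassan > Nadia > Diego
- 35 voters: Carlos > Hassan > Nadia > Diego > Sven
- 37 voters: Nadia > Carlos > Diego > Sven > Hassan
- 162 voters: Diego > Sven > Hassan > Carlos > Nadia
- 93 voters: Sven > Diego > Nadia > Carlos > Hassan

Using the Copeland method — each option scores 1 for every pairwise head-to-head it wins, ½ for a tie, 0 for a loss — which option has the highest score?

Hassan: beats Nadia; loses to Carlos, Diego, and Sven → score 1.
Carlos: beats Hassan and Nadia; loses to Diego and Sven → score 2.
Nadia: loses to Hassan, Carlos, Diego, and Sven → score 0.
Diego: beats Hassan, Carlos, and Nadia; loses to Sven → score 3.
Sven: beats Hassan, Carlos, Nadia, and Diego → score 4.
Sven has the best pairwise record.

Sven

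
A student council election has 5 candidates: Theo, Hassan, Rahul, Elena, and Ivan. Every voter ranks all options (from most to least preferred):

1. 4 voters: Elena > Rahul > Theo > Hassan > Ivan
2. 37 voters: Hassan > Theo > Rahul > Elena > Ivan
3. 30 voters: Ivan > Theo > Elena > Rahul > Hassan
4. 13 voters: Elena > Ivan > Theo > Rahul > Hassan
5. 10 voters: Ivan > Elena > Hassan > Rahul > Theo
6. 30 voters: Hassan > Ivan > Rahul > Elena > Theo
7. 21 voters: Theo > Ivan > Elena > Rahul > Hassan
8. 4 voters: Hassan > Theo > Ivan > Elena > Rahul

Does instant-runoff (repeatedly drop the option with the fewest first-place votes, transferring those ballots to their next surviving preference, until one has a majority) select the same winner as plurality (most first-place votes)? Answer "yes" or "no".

Instant-runoff — R1 Theo 21, Hassan 71, Rahul 0, Elena 17, Ivan 40 (Rahul out); R2 Theo 21, Hassan 71, Elena 17, Ivan 40 (Elena out); R3 Theo 25, Hassan 71, Ivan 53 (Theo out); R4 Hassan 75, Ivan 74 (Hassan winner). Winner: Hassan.
Plurality — first-place votes: Theo 21, Hassan 71, Rahul 0, Elena 17, Ivan 40. Winner: Hassan.
The two methods agree.

yes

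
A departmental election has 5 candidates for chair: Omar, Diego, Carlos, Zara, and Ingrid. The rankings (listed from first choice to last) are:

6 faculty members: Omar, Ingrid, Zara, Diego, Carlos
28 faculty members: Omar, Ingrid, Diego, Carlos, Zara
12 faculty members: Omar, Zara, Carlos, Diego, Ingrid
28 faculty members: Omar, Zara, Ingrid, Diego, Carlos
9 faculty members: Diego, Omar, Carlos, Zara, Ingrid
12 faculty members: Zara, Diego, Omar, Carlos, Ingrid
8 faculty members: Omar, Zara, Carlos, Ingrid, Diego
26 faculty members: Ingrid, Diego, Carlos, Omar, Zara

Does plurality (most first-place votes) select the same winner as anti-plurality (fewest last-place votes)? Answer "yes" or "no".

yes

Plurality — first-place votes: Omar 82, Diego 9, Carlos 0, Zara 12, Ingrid 26. Winner: Omar.
Anti-plurality — last-place votes: Omar 0, Diego 8, Carlos 34, Zara 54, Ingrid 33. Winner: Omar.
The two methods agree.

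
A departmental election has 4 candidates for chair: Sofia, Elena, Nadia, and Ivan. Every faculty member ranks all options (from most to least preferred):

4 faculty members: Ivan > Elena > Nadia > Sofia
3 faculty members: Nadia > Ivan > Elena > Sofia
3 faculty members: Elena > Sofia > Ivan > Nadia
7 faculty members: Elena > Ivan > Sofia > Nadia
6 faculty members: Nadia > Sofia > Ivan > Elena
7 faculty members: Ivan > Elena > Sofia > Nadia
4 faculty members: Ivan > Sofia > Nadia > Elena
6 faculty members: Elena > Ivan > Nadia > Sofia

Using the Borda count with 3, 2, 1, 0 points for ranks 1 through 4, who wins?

Ivan

Sofia: 4·0 + 3·0 + 3·2 + 7·1 + 6·2 + 7·1 + 4·2 + 6·0 = 40
Elena: 4·2 + 3·1 + 3·3 + 7·3 + 6·0 + 7·2 + 4·0 + 6·3 = 73
Nadia: 4·1 + 3·3 + 3·0 + 7·0 + 6·3 + 7·0 + 4·1 + 6·1 = 41
Ivan: 4·3 + 3·2 + 3·1 + 7·2 + 6·1 + 7·3 + 4·3 + 6·2 = 86
Ivan has the highest Borda score (86).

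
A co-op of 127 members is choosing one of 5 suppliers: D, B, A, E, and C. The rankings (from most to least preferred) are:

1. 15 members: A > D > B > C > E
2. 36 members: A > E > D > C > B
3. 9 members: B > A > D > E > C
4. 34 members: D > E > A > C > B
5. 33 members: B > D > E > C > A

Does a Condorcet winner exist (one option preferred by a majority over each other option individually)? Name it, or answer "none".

D

D vs B: 85–42 for D.
D vs A: 67–60 for D.
D vs E: 91–36 for D.
D vs C: 127–0 for D.
D beats every other option head-to-head.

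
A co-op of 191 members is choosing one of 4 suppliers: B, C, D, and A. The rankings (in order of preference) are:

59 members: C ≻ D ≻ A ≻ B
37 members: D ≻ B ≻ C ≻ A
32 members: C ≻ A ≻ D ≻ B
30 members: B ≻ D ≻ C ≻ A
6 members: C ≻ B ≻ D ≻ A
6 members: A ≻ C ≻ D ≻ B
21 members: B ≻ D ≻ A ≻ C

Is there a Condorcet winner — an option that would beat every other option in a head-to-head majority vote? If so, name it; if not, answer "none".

C

C vs B: 103–88 for C.
C vs D: 103–88 for C.
C vs A: 164–27 for C.
C beats every other option head-to-head.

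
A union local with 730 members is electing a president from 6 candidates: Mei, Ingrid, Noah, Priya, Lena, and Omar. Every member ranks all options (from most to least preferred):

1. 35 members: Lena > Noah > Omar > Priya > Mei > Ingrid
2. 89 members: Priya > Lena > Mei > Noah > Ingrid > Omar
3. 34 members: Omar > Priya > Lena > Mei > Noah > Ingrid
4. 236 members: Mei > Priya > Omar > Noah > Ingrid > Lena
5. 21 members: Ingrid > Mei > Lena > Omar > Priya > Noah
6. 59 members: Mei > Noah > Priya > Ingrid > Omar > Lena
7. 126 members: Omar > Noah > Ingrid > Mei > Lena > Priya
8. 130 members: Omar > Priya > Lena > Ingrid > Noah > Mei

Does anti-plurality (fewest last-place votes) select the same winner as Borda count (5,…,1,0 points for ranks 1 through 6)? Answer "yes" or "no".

Anti-plurality — last-place votes: Mei 130, Ingrid 69, Noah 21, Priya 126, Lena 295, Omar 89. Winner: Noah.
Borda — scores: Mei 2181, Ingrid 1186, Noah 1694, Priya 2313, Lena 1212, Omar 2364. Winner: Omar.
The two methods disagree.

no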